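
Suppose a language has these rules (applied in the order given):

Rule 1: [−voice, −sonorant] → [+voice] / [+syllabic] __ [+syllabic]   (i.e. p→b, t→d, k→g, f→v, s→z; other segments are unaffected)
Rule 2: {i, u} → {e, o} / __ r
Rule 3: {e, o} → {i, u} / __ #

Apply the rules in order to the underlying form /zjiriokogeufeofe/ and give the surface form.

Rule 1 (intervocalic voicing): /k/ is a voiceless obstruent between vowels /o/ and /o/, so it voices to [g]. /f/ is a voiceless obstruent between vowels /u/ and /e/, so it voices to [v]. /f/ is a voiceless obstruent between vowels /o/ and /e/, so it voices to [v]. /zjiriokogeufeofe/ → zjiriogogeuveove.
Rule 2 (pre-rhotic lowering): /i/ is a high vowel immediately before /r/, so it lowers to [e]. /zjiriogogeuveove/ → zjeriogogeuveove.
Rule 3 (final vowel raising): /e/ is a mid vowel in word-final position, so it raises to [i]. /zjeriogogeuveove/ → zjeriogogeuveovi.

zjeriogogeuveovi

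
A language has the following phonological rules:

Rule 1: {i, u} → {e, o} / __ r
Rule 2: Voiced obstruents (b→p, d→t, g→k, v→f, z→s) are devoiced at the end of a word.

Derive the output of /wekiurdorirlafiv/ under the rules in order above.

Rule 1 (pre-rhotic lowering): /u/ is a high vowel immediately before /r/, so it lowers to [o]. /i/ is a high vowel immediately before /r/, so it lowers to [e]. /wekiurdorirlafiv/ → wekiordorerlafiv.
Rule 2 (final devoicing): /v/ is a voiced obstruent in word-final position, so it devoices to [f]. /wekiordorerlafiv/ → wekiordorerlafif.

wekiordorerlafif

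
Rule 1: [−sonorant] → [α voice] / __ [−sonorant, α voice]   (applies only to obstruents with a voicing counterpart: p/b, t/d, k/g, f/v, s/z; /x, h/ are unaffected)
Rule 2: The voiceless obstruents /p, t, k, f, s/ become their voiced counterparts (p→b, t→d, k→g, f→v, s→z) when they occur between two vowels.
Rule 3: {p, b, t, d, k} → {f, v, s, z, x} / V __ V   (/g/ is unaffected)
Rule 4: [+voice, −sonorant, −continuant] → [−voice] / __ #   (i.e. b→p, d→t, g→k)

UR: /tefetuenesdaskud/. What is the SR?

Rule 1 (regressive voicing assimilation): /s/ precedes the voiced obstruent /d/, so it voices to [z] by assimilation. /tefetuenesdaskud/ → tefetuenezdaskud.
Rule 2 (intervocalic voicing): /f/ is a voiceless obstruent between vowels /e/ and /e/, so it voices to [v]. /t/ is a voiceless obstruent between vowels /e/ and /u/, so it voices to [d]. /tefetuenezdaskud/ → teveduenezdaskud.
Rule 3 (intervocalic spirantization): /d/ is a stop between vowels /e/ and /u/, so it spirantizes to the fricative [z]. /teveduenezdaskud/ → tevezuenezdaskud.
Rule 4 (final devoicing): /d/ is a voiced stop in word-final position, so it devoices to [t]. /tevezuenezdaskud/ → tevezuenezdaskut.

tevezuenezdaskut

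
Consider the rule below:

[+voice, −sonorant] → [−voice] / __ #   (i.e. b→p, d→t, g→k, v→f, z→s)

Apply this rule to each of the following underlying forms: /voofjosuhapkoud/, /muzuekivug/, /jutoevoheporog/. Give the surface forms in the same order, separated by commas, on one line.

voofjosuhapkout, muzuekivuk, jutoevoheporok

/voofjosuhapkoud/: /d/ is a voiced obstruent in word-final position, so it devoices to [t]. → [voofjosuhapkout].
/muzuekivug/: /g/ is a voiced obstruent in word-final position, so it devoices to [k]. → [muzuekivuk].
/jutoevoheporog/: /g/ is a voiced obstruent in word-final position, so it devoices to [k]. → [jutoevoheporok].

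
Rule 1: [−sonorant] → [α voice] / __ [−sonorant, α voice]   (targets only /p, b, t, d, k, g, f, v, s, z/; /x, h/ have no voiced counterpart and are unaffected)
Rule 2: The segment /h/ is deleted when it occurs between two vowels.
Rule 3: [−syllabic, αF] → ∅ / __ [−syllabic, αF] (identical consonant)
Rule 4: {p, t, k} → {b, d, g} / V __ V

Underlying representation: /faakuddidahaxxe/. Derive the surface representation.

faagudidaaxe

Rule 1 (regressive voicing assimilation): no segment meets the environment; /faakuddidahaxxe/ is unchanged.
Rule 2 (intervocalic h-deletion): /h/ occurs between vowels /a/ and /a/, so it deletes. /faakuddidahaxxe/ → faakuddidaaxxe.
Rule 3 (degemination): /dd/ is a geminate; the first /d/ deletes. /xx/ is a geminate; the first /x/ deletes. /faakuddidaaxxe/ → faakudidaaxe.
Rule 4 (intervocalic voicing): /k/ is a voiceless stop between vowels /a/ and /u/, so it voices to [g]. /faakudidaaxe/ → faagudidaaxe.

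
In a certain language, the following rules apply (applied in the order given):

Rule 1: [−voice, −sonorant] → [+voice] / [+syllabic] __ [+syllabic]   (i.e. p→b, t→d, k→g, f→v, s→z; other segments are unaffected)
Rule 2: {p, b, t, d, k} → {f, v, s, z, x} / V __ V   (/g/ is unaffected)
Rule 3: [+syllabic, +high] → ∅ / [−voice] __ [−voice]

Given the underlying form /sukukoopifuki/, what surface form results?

Rule 1 (intervocalic voicing): /k/ is a voiceless obstruent between vowels /u/ and /u/, so it voices to [g]. /k/ is a voiceless obstruent between vowels /u/ and /o/, so it voices to [g]. /p/ is a voiceless obstruent between vowels /o/ and /i/, so it voices to [b]. /f/ is a voiceless obstruent between vowels /i/ and /u/, so it voices to [v]. /k/ is a voiceless obstruent between vowels /u/ and /i/, so it voices to [g]. /sukukoopifuki/ → sugugoobivugi.
Rule 2 (intervocalic spirantization): /b/ is a stop between vowels /o/ and /i/, so it spirantizes to the fricative [v]. /sugugoobivugi/ → sugugoovivugi.
Rule 3 (high vowel syncope): no segment meets the environment; /sugugoovivugi/ is unchanged.

sugugoovivugi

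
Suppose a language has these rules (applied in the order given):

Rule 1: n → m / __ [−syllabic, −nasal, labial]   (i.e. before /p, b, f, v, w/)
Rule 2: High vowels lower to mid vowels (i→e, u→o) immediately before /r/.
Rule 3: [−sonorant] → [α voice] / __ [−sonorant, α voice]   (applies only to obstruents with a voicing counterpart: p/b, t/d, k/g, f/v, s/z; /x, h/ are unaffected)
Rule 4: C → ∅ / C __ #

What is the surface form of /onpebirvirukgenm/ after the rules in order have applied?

Rule 1 (nasal place assimilation): /n/ precedes the labial consonant /p/, so it assimilates in place to [m]. /onpebirvirukgenm/ → ompebirvirukgenm.
Rule 2 (pre-rhotic lowering): /i/ is a high vowel immediately before /r/, so it lowers to [e]. /i/ is a high vowel immediately before /r/, so it lowers to [e]. /ompebirvirukgenm/ → ompeberverukgenm.
Rule 3 (regressive voicing assimilation): /k/ precedes the voiced obstruent /g/, so it voices to [g] by assimilation. /ompeberverukgenm/ → ompeberveruggenm.
Rule 4 (final cluster simplification): /m/ is the second consonant of a word-final cluster /nm/, so it deletes. /ompeberveruggenm/ → ompeberveruggen.

ompeberveruggen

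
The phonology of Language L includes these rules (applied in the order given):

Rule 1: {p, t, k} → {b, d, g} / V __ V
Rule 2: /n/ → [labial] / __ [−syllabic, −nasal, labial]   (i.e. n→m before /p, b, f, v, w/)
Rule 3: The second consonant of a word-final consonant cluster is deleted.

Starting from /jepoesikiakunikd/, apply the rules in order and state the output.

jeboesigiagunik

Rule 1 (intervocalic voicing): /p/ is a voiceless stop between vowels /e/ and /o/, so it voices to [b]. /k/ is a voiceless stop between vowels /i/ and /i/, so it voices to [g]. /k/ is a voiceless stop between vowels /a/ and /u/, so it voices to [g]. /jepoesikiakunikd/ → jeboesigiagunikd.
Rule 2 (nasal place assimilation): no segment meets the environment; /jeboesigiagunikd/ is unchanged.
Rule 3 (final cluster simplification): /d/ is the second consonant of a word-final cluster /kd/, so it deletes. /jeboesigiagunikd/ → jeboesigiagunik.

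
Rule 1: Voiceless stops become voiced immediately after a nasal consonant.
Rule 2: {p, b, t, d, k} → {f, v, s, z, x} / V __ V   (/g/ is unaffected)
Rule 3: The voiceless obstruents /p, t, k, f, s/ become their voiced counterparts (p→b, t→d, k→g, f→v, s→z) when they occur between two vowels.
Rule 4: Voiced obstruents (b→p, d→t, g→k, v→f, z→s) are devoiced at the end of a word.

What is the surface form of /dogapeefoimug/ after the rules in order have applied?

dogaveevoimuk

Rule 1 (post-nasal voicing): no segment meets the environment; /dogapeefoimug/ is unchanged.
Rule 2 (intervocalic spirantization): /p/ is a stop between vowels /a/ and /e/, so it spirantizes to the fricative [f]. /dogapeefoimug/ → dogafeefoimug.
Rule 3 (intervocalic voicing): /f/ is a voiceless obstruent between vowels /a/ and /e/, so it voices to [v]. /f/ is a voiceless obstruent between vowels /e/ and /o/, so it voices to [v]. /dogafeefoimug/ → dogaveevoimug.
Rule 4 (final devoicing): /g/ is a voiced obstruent in word-final position, so it devoices to [k]. /dogaveevoimug/ → dogaveevoimuk.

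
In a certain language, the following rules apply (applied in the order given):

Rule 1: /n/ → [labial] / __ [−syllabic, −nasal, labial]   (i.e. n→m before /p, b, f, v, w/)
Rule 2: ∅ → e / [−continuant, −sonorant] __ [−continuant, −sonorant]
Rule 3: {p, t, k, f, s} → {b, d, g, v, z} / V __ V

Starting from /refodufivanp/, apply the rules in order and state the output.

Rule 1 (nasal place assimilation): /n/ precedes the labial consonant /p/, so it assimilates in place to [m]. /refodufivanp/ → refodufivamp.
Rule 2 (stop-cluster e-epenthesis): no segment meets the environment; /refodufivamp/ is unchanged.
Rule 3 (intervocalic voicing): /f/ is a voiceless obstruent between vowels /e/ and /o/, so it voices to [v]. /f/ is a voiceless obstruent between vowels /u/ and /i/, so it voices to [v]. /refodufivamp/ → revoduvivamp.

revoduvivamp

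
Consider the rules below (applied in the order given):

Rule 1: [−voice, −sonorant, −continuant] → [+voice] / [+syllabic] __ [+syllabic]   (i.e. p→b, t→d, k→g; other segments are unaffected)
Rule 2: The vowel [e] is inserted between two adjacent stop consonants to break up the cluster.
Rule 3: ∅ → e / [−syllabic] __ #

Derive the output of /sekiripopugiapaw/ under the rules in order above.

Rule 1 (intervocalic voicing): /k/ is a voiceless stop between vowels /e/ and /i/, so it voices to [g]. /p/ is a voiceless stop between vowels /i/ and /o/, so it voices to [b]. /p/ is a voiceless stop between vowels /o/ and /u/, so it voices to [b]. /p/ is a voiceless stop between vowels /a/ and /a/, so it voices to [b]. /sekiripopugiapaw/ → segiribobugiabaw.
Rule 2 (stop-cluster e-epenthesis): no segment meets the environment; /segiribobugiabaw/ is unchanged.
Rule 3 (final e-epenthesis): the form ends in the consonant /w/, so [e] is inserted word-finally. /segiribobugiabaw/ → segiribobugiabawe.

segiribobugiabawe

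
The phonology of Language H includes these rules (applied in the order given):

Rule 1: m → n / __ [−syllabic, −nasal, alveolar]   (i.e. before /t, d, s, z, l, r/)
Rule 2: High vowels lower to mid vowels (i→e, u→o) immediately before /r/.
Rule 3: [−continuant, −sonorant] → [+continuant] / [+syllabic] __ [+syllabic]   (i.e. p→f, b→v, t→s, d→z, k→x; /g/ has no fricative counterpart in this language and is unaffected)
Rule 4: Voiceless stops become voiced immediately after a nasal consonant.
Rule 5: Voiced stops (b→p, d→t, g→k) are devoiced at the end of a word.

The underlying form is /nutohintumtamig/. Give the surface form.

Rule 1 (nasal place assimilation): /m/ precedes the alveolar consonant /t/, so it assimilates in place to [n]. /nutohintumtamig/ → nutohintuntamig.
Rule 2 (pre-rhotic lowering): no segment meets the environment; /nutohintuntamig/ is unchanged.
Rule 3 (intervocalic spirantization): /t/ is a stop between vowels /u/ and /o/, so it spirantizes to the fricative [s]. /nutohintuntamig/ → nusohintuntamig.
Rule 4 (post-nasal voicing): /t/ is a voiceless stop immediately after the nasal /n/, so it voices to [d]. /t/ is a voiceless stop immediately after the nasal /n/, so it voices to [d]. /nusohintuntamig/ → nusohindundamig.
Rule 5 (final devoicing): /g/ is a voiced stop in word-final position, so it devoices to [k]. /nusohindundamig/ → nusohindundamik.

nusohindundamik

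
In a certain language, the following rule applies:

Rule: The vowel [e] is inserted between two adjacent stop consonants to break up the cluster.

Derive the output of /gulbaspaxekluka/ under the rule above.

gulbaspaxekluka

No segment of /gulbaspaxekluka/ meets the structural description of the rule, so the form surfaces unchanged.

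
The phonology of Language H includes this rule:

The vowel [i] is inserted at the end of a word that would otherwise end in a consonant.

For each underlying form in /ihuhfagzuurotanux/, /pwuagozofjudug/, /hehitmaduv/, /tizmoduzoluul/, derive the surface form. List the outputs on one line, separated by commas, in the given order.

/ihuhfagzuurotanux/: the form ends in the consonant /x/, so [i] is inserted word-finally. → [ihuhfagzuurotanuxi].
/pwuagozofjudug/: the form ends in the consonant /g/, so [i] is inserted word-finally. → [pwuagozofjudugi].
/hehitmaduv/: the form ends in the consonant /v/, so [i] is inserted word-finally. → [hehitmaduvi].
/tizmoduzoluul/: the form ends in the consonant /l/, so [i] is inserted word-finally. → [tizmoduzoluuli].

ihuhfagzuurotanuxi, pwuagozofjudugi, hehitmaduvi, tizmoduzoluuli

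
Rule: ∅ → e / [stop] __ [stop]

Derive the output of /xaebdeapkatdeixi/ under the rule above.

/b/ and /d/ form a stop–stop cluster, so [e] is inserted between them.
/p/ and /k/ form a stop–stop cluster, so [e] is inserted between them.
/t/ and /d/ form a stop–stop cluster, so [e] is inserted between them.
Surface form: [xaebedeapekatedeixi].

xaebedeapekatedeixi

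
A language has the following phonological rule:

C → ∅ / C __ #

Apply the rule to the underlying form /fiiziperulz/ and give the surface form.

/z/ is the second consonant of a word-final cluster /lz/, so it deletes.
Surface form: [fiiziperul].

fiiziperul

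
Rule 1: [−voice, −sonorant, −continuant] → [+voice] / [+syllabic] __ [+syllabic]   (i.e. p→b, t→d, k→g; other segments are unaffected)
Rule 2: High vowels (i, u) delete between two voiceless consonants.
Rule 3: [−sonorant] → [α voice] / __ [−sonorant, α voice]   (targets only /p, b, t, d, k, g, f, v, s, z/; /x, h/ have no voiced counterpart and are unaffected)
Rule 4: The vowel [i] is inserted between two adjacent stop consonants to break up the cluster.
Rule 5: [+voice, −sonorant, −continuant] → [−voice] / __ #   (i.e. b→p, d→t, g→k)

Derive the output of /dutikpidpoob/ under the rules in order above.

Rule 1 (intervocalic voicing): /t/ is a voiceless stop between vowels /u/ and /i/, so it voices to [d]. /dutikpidpoob/ → dudikpidpoob.
Rule 2 (high vowel syncope): no segment meets the environment; /dudikpidpoob/ is unchanged.
Rule 3 (regressive voicing assimilation): /d/ precedes the voiceless obstruent /p/, so it devoices to [t] by assimilation. /dudikpidpoob/ → dudikpitpoob.
Rule 4 (stop-cluster i-epenthesis): /k/ and /p/ form a stop–stop cluster, so [i] is inserted between them. /t/ and /p/ form a stop–stop cluster, so [i] is inserted between them. /dudikpitpoob/ → dudikipitipoob.
Rule 5 (final devoicing): /b/ is a voiced stop in word-final position, so it devoices to [p]. /dudikipitipoob/ → dudikipitipoop.

dudikipitipoop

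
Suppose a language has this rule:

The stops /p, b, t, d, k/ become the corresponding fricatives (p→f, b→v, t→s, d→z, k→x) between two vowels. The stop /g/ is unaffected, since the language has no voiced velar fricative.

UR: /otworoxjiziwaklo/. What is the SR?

otworoxjiziwaklo

No segment of /otworoxjiziwaklo/ meets the structural description of the rule, so the form surfaces unchanged.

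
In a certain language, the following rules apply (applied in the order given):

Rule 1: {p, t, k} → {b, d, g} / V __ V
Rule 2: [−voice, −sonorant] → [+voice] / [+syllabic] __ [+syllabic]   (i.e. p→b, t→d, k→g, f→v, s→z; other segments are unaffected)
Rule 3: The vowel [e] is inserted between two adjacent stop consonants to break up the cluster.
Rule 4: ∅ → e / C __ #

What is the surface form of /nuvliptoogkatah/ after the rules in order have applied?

Rule 1 (intervocalic voicing): /t/ is a voiceless stop between vowels /a/ and /a/, so it voices to [d]. /nuvliptoogkatah/ → nuvliptoogkadah.
Rule 2 (intervocalic voicing): no segment meets the environment; /nuvliptoogkadah/ is unchanged.
Rule 3 (stop-cluster e-epenthesis): /p/ and /t/ form a stop–stop cluster, so [e] is inserted between them. /g/ and /k/ form a stop–stop cluster, so [e] is inserted between them. /nuvliptoogkadah/ → nuvlipetoogekadah.
Rule 4 (final e-epenthesis): the form ends in the consonant /h/, so [e] is inserted word-finally. /nuvlipetoogekadah/ → nuvlipetoogekadahe.

nuvlipetoogekadahe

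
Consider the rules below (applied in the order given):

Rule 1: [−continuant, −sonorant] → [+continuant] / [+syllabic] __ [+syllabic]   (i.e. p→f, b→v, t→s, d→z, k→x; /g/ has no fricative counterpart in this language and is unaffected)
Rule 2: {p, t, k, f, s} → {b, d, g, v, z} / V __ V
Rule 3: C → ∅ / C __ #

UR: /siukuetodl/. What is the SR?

Rule 1 (intervocalic spirantization): /k/ is a stop between vowels /u/ and /u/, so it spirantizes to the fricative [x]. /t/ is a stop between vowels /e/ and /o/, so it spirantizes to the fricative [s]. /siukuetodl/ → siuxuesodl.
Rule 2 (intervocalic voicing): /s/ is a voiceless obstruent between vowels /e/ and /o/, so it voices to [z]. /siuxuesodl/ → siuxuezodl.
Rule 3 (final cluster simplification): /l/ is the second consonant of a word-final cluster /dl/, so it deletes. /siuxuezodl/ → siuxuezod.

siuxuezod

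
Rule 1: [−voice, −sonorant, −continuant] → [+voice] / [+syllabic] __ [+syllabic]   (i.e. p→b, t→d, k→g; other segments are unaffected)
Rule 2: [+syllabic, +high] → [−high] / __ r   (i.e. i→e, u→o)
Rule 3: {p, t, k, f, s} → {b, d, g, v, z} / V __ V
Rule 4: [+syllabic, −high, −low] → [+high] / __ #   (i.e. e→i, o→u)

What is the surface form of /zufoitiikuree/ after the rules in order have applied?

Rule 1 (intervocalic voicing): /t/ is a voiceless stop between vowels /i/ and /i/, so it voices to [d]. /k/ is a voiceless stop between vowels /i/ and /u/, so it voices to [g]. /zufoitiikuree/ → zufoidiiguree.
Rule 2 (pre-rhotic lowering): /u/ is a high vowel immediately before /r/, so it lowers to [o]. /zufoidiiguree/ → zufoidiigoree.
Rule 3 (intervocalic voicing): /f/ is a voiceless obstruent between vowels /u/ and /o/, so it voices to [v]. /zufoidiigoree/ → zuvoidiigoree.
Rule 4 (final vowel raising): /e/ is a mid vowel in word-final position, so it raises to [i]. /zuvoidiigoree/ → zuvoidiigorei.

zuvoidiigorei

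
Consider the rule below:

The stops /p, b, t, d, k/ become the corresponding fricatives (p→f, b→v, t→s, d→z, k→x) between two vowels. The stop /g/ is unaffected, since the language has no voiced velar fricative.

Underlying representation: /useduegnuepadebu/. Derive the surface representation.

usezuegnuefazevu

/d/ is a stop between vowels /e/ and /u/, so it spirantizes to the fricative [z].
/p/ is a stop between vowels /e/ and /a/, so it spirantizes to the fricative [f].
/d/ is a stop between vowels /a/ and /e/, so it spirantizes to the fricative [z].
/b/ is a stop between vowels /e/ and /u/, so it spirantizes to the fricative [v].
Surface form: [usezuegnuefazevu].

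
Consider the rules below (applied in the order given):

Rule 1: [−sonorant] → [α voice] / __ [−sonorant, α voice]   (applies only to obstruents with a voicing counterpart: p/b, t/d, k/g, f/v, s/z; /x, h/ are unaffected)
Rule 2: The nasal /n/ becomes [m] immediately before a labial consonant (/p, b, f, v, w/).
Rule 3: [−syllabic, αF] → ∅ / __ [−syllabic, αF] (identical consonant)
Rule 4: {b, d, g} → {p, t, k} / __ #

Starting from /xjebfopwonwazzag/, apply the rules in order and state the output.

xjepfopwomwazak

Rule 1 (regressive voicing assimilation): /b/ precedes the voiceless obstruent /f/, so it devoices to [p] by assimilation. /xjebfopwonwazzag/ → xjepfopwonwazzag.
Rule 2 (nasal place assimilation): /n/ precedes the labial consonant /w/, so it assimilates in place to [m]. /xjepfopwonwazzag/ → xjepfopwomwazzag.
Rule 3 (degemination): /zz/ is a geminate; the first /z/ deletes. /xjepfopwomwazzag/ → xjepfopwomwazag.
Rule 4 (final devoicing): /g/ is a voiced stop in word-final position, so it devoices to [k]. /xjepfopwomwazag/ → xjepfopwomwazak.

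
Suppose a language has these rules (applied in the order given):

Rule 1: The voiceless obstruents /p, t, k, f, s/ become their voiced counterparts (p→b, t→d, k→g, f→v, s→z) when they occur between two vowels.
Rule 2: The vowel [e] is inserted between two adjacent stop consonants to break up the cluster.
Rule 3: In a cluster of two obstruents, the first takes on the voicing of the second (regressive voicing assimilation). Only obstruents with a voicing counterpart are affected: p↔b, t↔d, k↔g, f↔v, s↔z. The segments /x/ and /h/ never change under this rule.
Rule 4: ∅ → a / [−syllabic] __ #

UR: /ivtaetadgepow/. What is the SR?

Rule 1 (intervocalic voicing): /t/ is a voiceless obstruent between vowels /e/ and /a/, so it voices to [d]. /p/ is a voiceless obstruent between vowels /e/ and /o/, so it voices to [b]. /ivtaetadgepow/ → ivtaedadgebow.
Rule 2 (stop-cluster e-epenthesis): /d/ and /g/ form a stop–stop cluster, so [e] is inserted between them. /ivtaedadgebow/ → ivtaedadegebow.
Rule 3 (regressive voicing assimilation): /v/ precedes the voiceless obstruent /t/, so it devoices to [f] by assimilation. /ivtaedadegebow/ → iftaedadegebow.
Rule 4 (final a-epenthesis): the form ends in the consonant /w/, so [a] is inserted word-finally. /iftaedadegebow/ → iftaedadegebowa.

iftaedadegebowa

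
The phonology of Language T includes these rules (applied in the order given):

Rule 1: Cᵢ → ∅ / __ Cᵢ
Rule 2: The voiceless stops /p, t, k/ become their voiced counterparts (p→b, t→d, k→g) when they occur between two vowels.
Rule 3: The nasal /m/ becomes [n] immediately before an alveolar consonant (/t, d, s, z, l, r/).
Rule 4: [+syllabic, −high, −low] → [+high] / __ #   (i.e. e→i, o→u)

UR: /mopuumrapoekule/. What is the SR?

mobuunraboeguli

Rule 1 (degemination): no segment meets the environment; /mopuumrapoekule/ is unchanged.
Rule 2 (intervocalic voicing): /p/ is a voiceless stop between vowels /o/ and /u/, so it voices to [b]. /p/ is a voiceless stop between vowels /a/ and /o/, so it voices to [b]. /k/ is a voiceless stop between vowels /e/ and /u/, so it voices to [g]. /mopuumrapoekule/ → mobuumraboegule.
Rule 3 (nasal place assimilation): /m/ precedes the alveolar consonant /r/, so it assimilates in place to [n]. /mobuumraboegule/ → mobuunraboegule.
Rule 4 (final vowel raising): /e/ is a mid vowel in word-final position, so it raises to [i]. /mobuunraboegule/ → mobuunraboeguli.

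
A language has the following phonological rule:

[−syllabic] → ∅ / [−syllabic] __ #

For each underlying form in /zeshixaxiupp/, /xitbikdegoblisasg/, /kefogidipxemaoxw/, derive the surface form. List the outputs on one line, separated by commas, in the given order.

/zeshixaxiupp/: /p/ is the second consonant of a word-final cluster /pp/, so it deletes. → [zeshixaxiup].
/xitbikdegoblisasg/: /g/ is the second consonant of a word-final cluster /sg/, so it deletes. → [xitbikdegoblisas].
/kefogidipxemaoxw/: /w/ is the second consonant of a word-final cluster /xw/, so it deletes. → [kefogidipxemaox].

zeshixaxiup, xitbikdegoblisas, kefogidipxemaox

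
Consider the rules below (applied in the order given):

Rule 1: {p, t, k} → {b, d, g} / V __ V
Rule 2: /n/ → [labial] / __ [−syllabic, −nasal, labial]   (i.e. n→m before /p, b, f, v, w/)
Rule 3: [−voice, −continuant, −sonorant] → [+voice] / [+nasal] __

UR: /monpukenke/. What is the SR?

Rule 1 (intervocalic voicing): /k/ is a voiceless stop between vowels /u/ and /e/, so it voices to [g]. /monpukenke/ → monpugenke.
Rule 2 (nasal place assimilation): /n/ precedes the labial consonant /p/, so it assimilates in place to [m]. /monpugenke/ → mompugenke.
Rule 3 (post-nasal voicing): /p/ is a voiceless stop immediately after the nasal /m/, so it voices to [b]. /k/ is a voiceless stop immediately after the nasal /n/, so it voices to [g]. /mompugenke/ → mombugenge.

mombugenge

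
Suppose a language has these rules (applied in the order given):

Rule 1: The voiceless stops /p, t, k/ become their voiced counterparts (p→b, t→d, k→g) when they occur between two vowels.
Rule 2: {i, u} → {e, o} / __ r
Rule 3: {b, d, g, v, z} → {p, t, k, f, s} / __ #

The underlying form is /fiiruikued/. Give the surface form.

Rule 1 (intervocalic voicing): /k/ is a voiceless stop between vowels /i/ and /u/, so it voices to [g]. /fiiruikued/ → fiiruigued.
Rule 2 (pre-rhotic lowering): /i/ is a high vowel immediately before /r/, so it lowers to [e]. /fiiruigued/ → fieruigued.
Rule 3 (final devoicing): /d/ is a voiced obstruent in word-final position, so it devoices to [t]. /fieruigued/ → fieruiguet.

fieruiguet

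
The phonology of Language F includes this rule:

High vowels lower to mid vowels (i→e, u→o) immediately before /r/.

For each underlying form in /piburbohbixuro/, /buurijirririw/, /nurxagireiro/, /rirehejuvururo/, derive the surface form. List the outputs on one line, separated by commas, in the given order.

/piburbohbixuro/: /u/ is a high vowel immediately before /r/, so it lowers to [o]. /u/ is a high vowel immediately before /r/, so it lowers to [o]. → [piborbohbixoro].
/buurijirririw/: /u/ is a high vowel immediately before /r/, so it lowers to [o]. /i/ is a high vowel immediately before /r/, so it lowers to [e]. /i/ is a high vowel immediately before /r/, so it lowers to [e]. → [buorijerreriw].
/nurxagireiro/: /u/ is a high vowel immediately before /r/, so it lowers to [o]. /i/ is a high vowel immediately before /r/, so it lowers to [e]. /i/ is a high vowel immediately before /r/, so it lowers to [e]. → [norxagereero].
/rirehejuvururo/: /i/ is a high vowel immediately before /r/, so it lowers to [e]. /u/ is a high vowel immediately before /r/, so it lowers to [o]. /u/ is a high vowel immediately before /r/, so it lowers to [o]. → [rerehejuvororo].

piborbohbixoro, buorijerreriw, norxagereero, rerehejuvororo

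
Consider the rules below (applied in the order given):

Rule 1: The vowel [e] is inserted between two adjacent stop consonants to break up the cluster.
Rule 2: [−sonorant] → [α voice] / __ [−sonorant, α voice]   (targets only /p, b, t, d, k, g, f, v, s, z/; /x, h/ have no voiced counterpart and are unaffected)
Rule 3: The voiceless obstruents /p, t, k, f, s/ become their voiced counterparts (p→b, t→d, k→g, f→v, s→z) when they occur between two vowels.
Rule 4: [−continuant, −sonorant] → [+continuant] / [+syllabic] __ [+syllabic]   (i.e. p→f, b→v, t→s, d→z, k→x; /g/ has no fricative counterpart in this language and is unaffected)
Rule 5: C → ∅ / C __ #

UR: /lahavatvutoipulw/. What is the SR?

lahavadvuzoivul

Rule 1 (stop-cluster e-epenthesis): no segment meets the environment; /lahavatvutoipulw/ is unchanged.
Rule 2 (regressive voicing assimilation): /t/ precedes the voiced obstruent /v/, so it voices to [d] by assimilation. /lahavatvutoipulw/ → lahavadvutoipulw.
Rule 3 (intervocalic voicing): /t/ is a voiceless obstruent between vowels /u/ and /o/, so it voices to [d]. /p/ is a voiceless obstruent between vowels /i/ and /u/, so it voices to [b]. /lahavadvutoipulw/ → lahavadvudoibulw.
Rule 4 (intervocalic spirantization): /d/ is a stop between vowels /u/ and /o/, so it spirantizes to the fricative [z]. /b/ is a stop between vowels /i/ and /u/, so it spirantizes to the fricative [v]. /lahavadvudoibulw/ → lahavadvuzoivulw.
Rule 5 (final cluster simplification): /w/ is the second consonant of a word-final cluster /lw/, so it deletes. /lahavadvuzoivulw/ → lahavadvuzoivul.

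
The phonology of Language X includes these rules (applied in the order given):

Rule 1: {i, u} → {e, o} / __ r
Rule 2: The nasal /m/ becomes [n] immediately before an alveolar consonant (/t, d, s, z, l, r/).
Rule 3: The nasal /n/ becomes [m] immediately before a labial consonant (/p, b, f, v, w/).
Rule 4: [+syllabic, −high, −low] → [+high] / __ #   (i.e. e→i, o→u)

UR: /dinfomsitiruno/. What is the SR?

dimfonsiterunu

Rule 1 (pre-rhotic lowering): /i/ is a high vowel immediately before /r/, so it lowers to [e]. /dinfomsitiruno/ → dinfomsiteruno.
Rule 2 (nasal place assimilation): /m/ precedes the alveolar consonant /s/, so it assimilates in place to [n]. /dinfomsiteruno/ → dinfonsiteruno.
Rule 3 (nasal place assimilation): /n/ precedes the labial consonant /f/, so it assimilates in place to [m]. /dinfonsiteruno/ → dimfonsiteruno.
Rule 4 (final vowel raising): /o/ is a mid vowel in word-final position, so it raises to [u]. /dimfonsiteruno/ → dimfonsiterunu.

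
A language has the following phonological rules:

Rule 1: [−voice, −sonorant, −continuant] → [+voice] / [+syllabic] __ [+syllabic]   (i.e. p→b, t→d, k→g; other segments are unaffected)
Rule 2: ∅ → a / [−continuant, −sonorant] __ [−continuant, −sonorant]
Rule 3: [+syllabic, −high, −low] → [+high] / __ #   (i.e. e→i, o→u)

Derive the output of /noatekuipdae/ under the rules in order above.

noadeguipadai

Rule 1 (intervocalic voicing): /t/ is a voiceless stop between vowels /a/ and /e/, so it voices to [d]. /k/ is a voiceless stop between vowels /e/ and /u/, so it voices to [g]. /noatekuipdae/ → noadeguipdae.
Rule 2 (stop-cluster a-epenthesis): /p/ and /d/ form a stop–stop cluster, so [a] is inserted between them. /noadeguipdae/ → noadeguipadae.
Rule 3 (final vowel raising): /e/ is a mid vowel in word-final position, so it raises to [i]. /noadeguipadae/ → noadeguipadai.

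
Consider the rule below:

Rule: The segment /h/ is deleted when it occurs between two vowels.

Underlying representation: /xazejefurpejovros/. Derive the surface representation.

xazejefurpejovros

No segment of /xazejefurpejovros/ meets the structural description of the rule, so the form surfaces unchanged.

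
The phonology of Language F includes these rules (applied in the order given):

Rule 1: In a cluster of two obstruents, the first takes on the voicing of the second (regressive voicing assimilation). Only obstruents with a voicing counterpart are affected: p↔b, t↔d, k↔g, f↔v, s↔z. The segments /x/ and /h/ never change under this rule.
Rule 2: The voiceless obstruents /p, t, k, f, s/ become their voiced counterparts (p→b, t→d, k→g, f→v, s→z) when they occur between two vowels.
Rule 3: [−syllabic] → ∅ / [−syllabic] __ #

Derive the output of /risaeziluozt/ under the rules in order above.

rizaeziluos

Rule 1 (regressive voicing assimilation): /z/ precedes the voiceless obstruent /t/, so it devoices to [s] by assimilation. /risaeziluozt/ → risaeziluost.
Rule 2 (intervocalic voicing): /s/ is a voiceless obstruent between vowels /i/ and /a/, so it voices to [z]. /risaeziluost/ → rizaeziluost.
Rule 3 (final cluster simplification): /t/ is the second consonant of a word-final cluster /st/, so it deletes. /rizaeziluost/ → rizaeziluos.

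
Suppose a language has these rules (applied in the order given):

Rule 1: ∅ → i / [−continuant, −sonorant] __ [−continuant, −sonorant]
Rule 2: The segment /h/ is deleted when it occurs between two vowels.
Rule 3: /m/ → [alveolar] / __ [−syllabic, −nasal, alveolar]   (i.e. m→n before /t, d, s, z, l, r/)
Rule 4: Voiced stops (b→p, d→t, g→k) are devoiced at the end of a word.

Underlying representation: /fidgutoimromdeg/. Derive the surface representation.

Rule 1 (stop-cluster i-epenthesis): /d/ and /g/ form a stop–stop cluster, so [i] is inserted between them. /fidgutoimromdeg/ → fidigutoimromdeg.
Rule 2 (intervocalic h-deletion): no segment meets the environment; /fidigutoimromdeg/ is unchanged.
Rule 3 (nasal place assimilation): /m/ precedes the alveolar consonant /r/, so it assimilates in place to [n]. /m/ precedes the alveolar consonant /d/, so it assimilates in place to [n]. /fidigutoimromdeg/ → fidigutoinrondeg.
Rule 4 (final devoicing): /g/ is a voiced stop in word-final position, so it devoices to [k]. /fidigutoinrondeg/ → fidigutoinrondek.

fidigutoinrondek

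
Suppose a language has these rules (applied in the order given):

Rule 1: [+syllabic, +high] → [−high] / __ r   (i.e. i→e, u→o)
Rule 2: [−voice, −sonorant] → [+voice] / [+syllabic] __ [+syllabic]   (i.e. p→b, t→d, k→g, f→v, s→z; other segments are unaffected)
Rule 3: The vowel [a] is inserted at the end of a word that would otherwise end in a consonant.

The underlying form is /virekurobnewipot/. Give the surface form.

veregorobnewibota

Rule 1 (pre-rhotic lowering): /i/ is a high vowel immediately before /r/, so it lowers to [e]. /u/ is a high vowel immediately before /r/, so it lowers to [o]. /virekurobnewipot/ → verekorobnewipot.
Rule 2 (intervocalic voicing): /k/ is a voiceless obstruent between vowels /e/ and /o/, so it voices to [g]. /p/ is a voiceless obstruent between vowels /i/ and /o/, so it voices to [b]. /verekorobnewipot/ → veregorobnewibot.
Rule 3 (final a-epenthesis): the form ends in the consonant /t/, so [a] is inserted word-finally. /veregorobnewibot/ → veregorobnewibota.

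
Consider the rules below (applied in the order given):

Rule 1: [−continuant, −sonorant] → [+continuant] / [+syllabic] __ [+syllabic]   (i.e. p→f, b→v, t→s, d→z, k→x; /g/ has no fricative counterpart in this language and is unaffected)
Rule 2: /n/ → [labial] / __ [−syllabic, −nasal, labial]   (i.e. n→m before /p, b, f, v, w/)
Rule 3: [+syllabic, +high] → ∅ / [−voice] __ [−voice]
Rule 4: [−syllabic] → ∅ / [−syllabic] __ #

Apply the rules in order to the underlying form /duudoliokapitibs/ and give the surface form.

duuzolioxafsib

Rule 1 (intervocalic spirantization): /d/ is a stop between vowels /u/ and /o/, so it spirantizes to the fricative [z]. /k/ is a stop between vowels /o/ and /a/, so it spirantizes to the fricative [x]. /p/ is a stop between vowels /a/ and /i/, so it spirantizes to the fricative [f]. /t/ is a stop between vowels /i/ and /i/, so it spirantizes to the fricative [s]. /duudoliokapitibs/ → duuzolioxafisibs.
Rule 2 (nasal place assimilation): no segment meets the environment; /duuzolioxafisibs/ is unchanged.
Rule 3 (high vowel syncope): /i/ is a high vowel flanked by voiceless consonants /f/ and /s/, so it deletes. /duuzolioxafisibs/ → duuzolioxafsibs.
Rule 4 (final cluster simplification): /s/ is the second consonant of a word-final cluster /bs/, so it deletes. /duuzolioxafsibs/ → duuzolioxafsib.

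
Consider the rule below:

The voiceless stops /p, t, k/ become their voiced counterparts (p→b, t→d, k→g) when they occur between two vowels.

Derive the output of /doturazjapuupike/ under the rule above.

dodurazjabuubige

/t/ is a voiceless stop between vowels /o/ and /u/, so it voices to [d].
/p/ is a voiceless stop between vowels /a/ and /u/, so it voices to [b].
/p/ is a voiceless stop between vowels /u/ and /i/, so it voices to [b].
/k/ is a voiceless stop between vowels /i/ and /e/, so it voices to [g].
Surface form: [dodurazjabuubige].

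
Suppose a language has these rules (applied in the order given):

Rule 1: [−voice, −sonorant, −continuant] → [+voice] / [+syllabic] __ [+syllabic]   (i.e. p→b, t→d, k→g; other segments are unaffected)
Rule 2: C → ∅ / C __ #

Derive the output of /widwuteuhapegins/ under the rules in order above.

Rule 1 (intervocalic voicing): /t/ is a voiceless stop between vowels /u/ and /e/, so it voices to [d]. /p/ is a voiceless stop between vowels /a/ and /e/, so it voices to [b]. /widwuteuhapegins/ → widwudeuhabegins.
Rule 2 (final cluster simplification): /s/ is the second consonant of a word-final cluster /ns/, so it deletes. /widwudeuhabegins/ → widwudeuhabegin.

widwudeuhabegin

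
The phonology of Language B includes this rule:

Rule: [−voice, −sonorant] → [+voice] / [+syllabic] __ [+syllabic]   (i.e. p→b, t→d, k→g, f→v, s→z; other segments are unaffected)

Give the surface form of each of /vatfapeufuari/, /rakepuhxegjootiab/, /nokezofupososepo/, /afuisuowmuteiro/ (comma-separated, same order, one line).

/vatfapeufuari/: /p/ is a voiceless obstruent between vowels /a/ and /e/, so it voices to [b]. /f/ is a voiceless obstruent between vowels /u/ and /u/, so it voices to [v]. → [vatfabeuvuari].
/rakepuhxegjootiab/: /k/ is a voiceless obstruent between vowels /a/ and /e/, so it voices to [g]. /p/ is a voiceless obstruent between vowels /e/ and /u/, so it voices to [b]. /t/ is a voiceless obstruent between vowels /o/ and /i/, so it voices to [d]. → [ragebuhxegjoodiab].
/nokezofupososepo/: /k/ is a voiceless obstruent between vowels /o/ and /e/, so it voices to [g]. /f/ is a voiceless obstruent between vowels /o/ and /u/, so it voices to [v]. /p/ is a voiceless obstruent between vowels /u/ and /o/, so it voices to [b]. /s/ is a voiceless obstruent between vowels /o/ and /o/, so it voices to [z]. /s/ is a voiceless obstruent between vowels /o/ and /e/, so it voices to [z]. /p/ is a voiceless obstruent between vowels /e/ and /o/, so it voices to [b]. → [nogezovubozozebo].
/afuisuowmuteiro/: /f/ is a voiceless obstruent between vowels /a/ and /u/, so it voices to [v]. /s/ is a voiceless obstruent between vowels /i/ and /u/, so it voices to [z]. /t/ is a voiceless obstruent between vowels /u/ and /e/, so it voices to [d]. → [avuizuowmudeiro].

vatfabeuvuari, ragebuhxegjoodiab, nogezovubozozebo, avuizuowmudeiro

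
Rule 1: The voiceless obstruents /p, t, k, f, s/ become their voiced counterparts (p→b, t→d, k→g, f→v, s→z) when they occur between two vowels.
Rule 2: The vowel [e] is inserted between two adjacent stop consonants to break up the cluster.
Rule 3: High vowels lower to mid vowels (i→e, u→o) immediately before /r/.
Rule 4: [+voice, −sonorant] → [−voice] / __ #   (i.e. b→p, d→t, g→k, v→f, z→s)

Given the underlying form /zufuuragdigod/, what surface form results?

Rule 1 (intervocalic voicing): /f/ is a voiceless obstruent between vowels /u/ and /u/, so it voices to [v]. /zufuuragdigod/ → zuvuuragdigod.
Rule 2 (stop-cluster e-epenthesis): /g/ and /d/ form a stop–stop cluster, so [e] is inserted between them. /zuvuuragdigod/ → zuvuuragedigod.
Rule 3 (pre-rhotic lowering): /u/ is a high vowel immediately before /r/, so it lowers to [o]. /zuvuuragedigod/ → zuvuoragedigod.
Rule 4 (final devoicing): /d/ is a voiced obstruent in word-final position, so it devoices to [t]. /zuvuoragedigod/ → zuvuoragedigot.

zuvuoragedigot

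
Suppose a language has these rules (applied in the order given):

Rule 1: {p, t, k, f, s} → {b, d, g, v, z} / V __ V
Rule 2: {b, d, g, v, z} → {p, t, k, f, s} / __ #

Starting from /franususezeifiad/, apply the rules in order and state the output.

franuzuzezeiviat

Rule 1 (intervocalic voicing): /s/ is a voiceless obstruent between vowels /u/ and /u/, so it voices to [z]. /s/ is a voiceless obstruent between vowels /u/ and /e/, so it voices to [z]. /f/ is a voiceless obstruent between vowels /i/ and /i/, so it voices to [v]. /franususezeifiad/ → franuzuzezeiviad.
Rule 2 (final devoicing): /d/ is a voiced obstruent in word-final position, so it devoices to [t]. /franuzuzezeiviad/ → franuzuzezeiviat.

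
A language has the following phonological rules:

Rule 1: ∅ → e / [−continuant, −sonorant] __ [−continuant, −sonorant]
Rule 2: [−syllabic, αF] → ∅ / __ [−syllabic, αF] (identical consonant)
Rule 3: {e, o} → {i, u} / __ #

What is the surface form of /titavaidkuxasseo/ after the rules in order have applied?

titavaidekuxaseu

Rule 1 (stop-cluster e-epenthesis): /d/ and /k/ form a stop–stop cluster, so [e] is inserted between them. /titavaidkuxasseo/ → titavaidekuxasseo.
Rule 2 (degemination): /ss/ is a geminate; the first /s/ deletes. /titavaidekuxasseo/ → titavaidekuxaseo.
Rule 3 (final vowel raising): /o/ is a mid vowel in word-final position, so it raises to [u]. /titavaidekuxaseo/ → titavaidekuxaseu.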